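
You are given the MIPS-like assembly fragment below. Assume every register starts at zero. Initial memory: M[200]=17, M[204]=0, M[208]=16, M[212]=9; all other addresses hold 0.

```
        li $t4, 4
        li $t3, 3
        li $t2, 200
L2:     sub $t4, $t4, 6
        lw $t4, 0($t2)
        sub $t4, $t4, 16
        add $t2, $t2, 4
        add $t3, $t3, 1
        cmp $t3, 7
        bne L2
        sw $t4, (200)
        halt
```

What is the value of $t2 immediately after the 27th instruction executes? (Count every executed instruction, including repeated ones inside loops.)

212

after li $t4, 4: $t4=4
after li $t3, 3: $t3=3
after li $t2, 200: $t2=200
after sub $t4, $t4, 6: $t4=4-6=-2
after lw $t4, 0($t2): $t4=M[200]=17
after sub $t4, $t4, 16: $t4=17-16=1
after add $t2, $t2, 4: $t2=200+4=204
after add $t3, $t3, 1: $t3=3+1=4
cmp $t3, 7  (cmp 4,7)
bne L2: taken
after sub $t4, $t4, 6: $t4=1-6=-5
after lw $t4, 0($t2): $t4=M[204]=0
after sub $t4, $t4, 16: $t4=0-16=-16
after add $t2, $t2, 4: $t2=204+4=208
after add $t3, $t3, 1: $t3=4+1=5
cmp $t3, 7  (cmp 5,7)
bne L2: taken
after sub $t4, $t4, 6: $t4=(-16)-6=-22
after lw $t4, 0($t2): $t4=M[208]=16
after sub $t4, $t4, 16: $t4=16-16=0
after add $t2, $t2, 4: $t2=208+4=212
after add $t3, $t3, 1: $t3=5+1=6
cmp $t3, 7  (cmp 6,7)
bne L2: taken
after sub $t4, $t4, 6: $t4=0-6=-6
after lw $t4, 0($t2): $t4=M[212]=9
after sub $t4, $t4, 16: $t4=9-16=-7
After step 27: $t2 = 212.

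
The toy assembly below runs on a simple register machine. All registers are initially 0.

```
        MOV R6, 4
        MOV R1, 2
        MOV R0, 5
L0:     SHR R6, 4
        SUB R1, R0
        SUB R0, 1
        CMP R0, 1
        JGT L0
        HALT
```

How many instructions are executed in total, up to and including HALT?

MOV R6, 4 → R6=4
MOV R1, 2 → R1=2
MOV R0, 5 → R0=5
SHR R6, 4 → R6=4>>4=0
SUB R1, R0 → R1=2-5=-3
SUB R0, 1 → R0=5-1=4
CMP R0, 1  (cmp 4,1)
JGT L0: taken
SHR R6, 4 → R6=0>>4=0
SUB R1, R0 → R1=(-3)-4=-7
SUB R0, 1 → R0=4-1=3
CMP R0, 1  (cmp 3,1)
JGT L0: taken
SHR R6, 4 → R6=0>>4=0
SUB R1, R0 → R1=(-7)-3=-10
SUB R0, 1 → R0=3-1=2
CMP R0, 1  (cmp 2,1)
JGT L0: taken
SHR R6, 4 → R6=0>>4=0
SUB R1, R0 → R1=(-10)-2=-12
SUB R0, 1 → R0=2-1=1
CMP R0, 1  (cmp 1,1)
JGT L0: not taken
halt.
Total executed instructions: 24.

24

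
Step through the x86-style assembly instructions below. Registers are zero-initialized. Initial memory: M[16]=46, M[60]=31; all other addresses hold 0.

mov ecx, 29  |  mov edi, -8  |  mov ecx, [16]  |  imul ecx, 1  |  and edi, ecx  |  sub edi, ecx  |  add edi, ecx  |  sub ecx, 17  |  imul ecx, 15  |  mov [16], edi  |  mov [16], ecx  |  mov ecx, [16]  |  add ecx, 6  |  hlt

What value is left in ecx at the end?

ecx=29
edi=-8
ecx=M[16]=46
ecx=46*1=46
edi=(-8)&46=40
edi=40-46=-6
edi=(-6)+46=40
ecx=46-17=29
ecx=29*15=435
mov [16], edi → M[16]=40
mov [16], ecx → M[16]=435
ecx=M[16]=435
ecx=435+6=441
halt.

441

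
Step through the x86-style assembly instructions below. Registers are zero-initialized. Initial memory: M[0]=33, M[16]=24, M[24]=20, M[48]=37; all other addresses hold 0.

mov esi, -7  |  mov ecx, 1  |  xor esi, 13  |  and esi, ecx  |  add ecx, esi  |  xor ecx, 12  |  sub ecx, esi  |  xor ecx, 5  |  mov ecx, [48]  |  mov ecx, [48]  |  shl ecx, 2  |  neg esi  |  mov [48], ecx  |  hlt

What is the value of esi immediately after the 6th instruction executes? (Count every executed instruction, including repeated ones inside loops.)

mov esi, -7 → esi=-7
mov ecx, 1 → ecx=1
xor esi, 13 → esi=(-7)^13=-12
and esi, ecx → esi=(-12)&1=0
add ecx, esi → ecx=1+0=1
xor ecx, 12 → ecx=1^12=13
After step 6: esi = 0.

0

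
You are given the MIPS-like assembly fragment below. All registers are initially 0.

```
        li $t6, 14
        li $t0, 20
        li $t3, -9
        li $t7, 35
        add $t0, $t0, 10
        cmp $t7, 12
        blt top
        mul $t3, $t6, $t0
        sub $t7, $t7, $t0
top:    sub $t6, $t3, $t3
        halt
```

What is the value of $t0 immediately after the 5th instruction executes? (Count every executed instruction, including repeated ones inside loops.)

after li $t6, 14: $t6=14
after li $t0, 20: $t0=20
after li $t3, -9: $t3=-9
after li $t7, 35: $t7=35
after add $t0, $t0, 10: $t0=20+10=30
After step 5: $t0 = 30.

30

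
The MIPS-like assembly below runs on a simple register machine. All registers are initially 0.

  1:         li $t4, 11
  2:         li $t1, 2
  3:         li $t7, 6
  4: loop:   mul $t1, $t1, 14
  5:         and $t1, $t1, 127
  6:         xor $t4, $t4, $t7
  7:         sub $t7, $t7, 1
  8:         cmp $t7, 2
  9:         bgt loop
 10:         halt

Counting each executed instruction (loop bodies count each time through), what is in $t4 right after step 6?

13

li $t4, 11 → $t4=11
li $t1, 2 → $t1=2
li $t7, 6 → $t7=6
mul $t1, $t1, 14 → $t1=2*14=28
and $t1, $t1, 127 → $t1=28&127=28
xor $t4, $t4, $t7 → $t4=11^6=13
After step 6: $t4 = 13.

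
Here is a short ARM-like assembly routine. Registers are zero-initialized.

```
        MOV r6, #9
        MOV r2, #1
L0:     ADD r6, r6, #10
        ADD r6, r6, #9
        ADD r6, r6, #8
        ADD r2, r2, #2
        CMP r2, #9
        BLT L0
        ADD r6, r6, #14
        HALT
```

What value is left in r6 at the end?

131

after MOV r6, #9: r6=9
after MOV r2, #1: r2=1
after ADD r6, r6, #10: r6=9+10=19
after ADD r6, r6, #9: r6=19+9=28
after ADD r6, r6, #8: r6=28+8=36
after ADD r2, r2, #2: r2=1+2=3
CMP r2, #9  (cmp 3,9)
BLT L0: taken
after ADD r6, r6, #10: r6=36+10=46
after ADD r6, r6, #9: r6=46+9=55
after ADD r6, r6, #8: r6=55+8=63
after ADD r2, r2, #2: r2=3+2=5
CMP r2, #9  (cmp 5,9)
BLT L0: taken
after ADD r6, r6, #10: r6=63+10=73
after ADD r6, r6, #9: r6=73+9=82
after ADD r6, r6, #8: r6=82+8=90
after ADD r2, r2, #2: r2=5+2=7
CMP r2, #9  (cmp 7,9)
BLT L0: taken
after ADD r6, r6, #10: r6=90+10=100
after ADD r6, r6, #9: r6=100+9=109
after ADD r6, r6, #8: r6=109+8=117
after ADD r2, r2, #2: r2=7+2=9
CMP r2, #9  (cmp 9,9)
BLT L0: not taken
after ADD r6, r6, #14: r6=117+14=131
halt.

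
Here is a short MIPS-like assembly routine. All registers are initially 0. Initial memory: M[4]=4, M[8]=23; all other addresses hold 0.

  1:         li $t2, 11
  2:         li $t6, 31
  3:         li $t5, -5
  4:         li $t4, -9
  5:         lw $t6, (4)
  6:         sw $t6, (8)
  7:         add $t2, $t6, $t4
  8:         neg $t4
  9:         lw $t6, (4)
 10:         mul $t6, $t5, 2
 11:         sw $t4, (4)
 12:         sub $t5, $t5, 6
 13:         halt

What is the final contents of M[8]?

li $t2, 11 → $t2=11
li $t6, 31 → $t6=31
li $t5, -5 → $t5=-5
li $t4, -9 → $t4=-9
lw $t6, (4) → $t6=M[4]=4
sw $t6, (8) → M[8]=4
add $t2, $t6, $t4 → $t2=4+(-9)=-5
neg $t4 → $t4=-(-9)=9
lw $t6, (4) → $t6=M[4]=4
mul $t6, $t5, 2 → $t6=(-5)*2=-10
sw $t4, (4) → M[4]=9
sub $t5, $t5, 6 → $t5=(-5)-6=-11
halt.

4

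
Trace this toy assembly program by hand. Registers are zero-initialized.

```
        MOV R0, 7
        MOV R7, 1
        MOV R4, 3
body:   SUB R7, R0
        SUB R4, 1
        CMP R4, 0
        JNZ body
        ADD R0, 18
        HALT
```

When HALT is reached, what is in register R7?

MOV R0, 7 → R0=7
MOV R7, 1 → R7=1
MOV R4, 3 → R4=3
SUB R7, R0 → R7=1-7=-6
SUB R4, 1 → R4=3-1=2
CMP R4, 0  (cmp 2,0)
JNZ body: taken
SUB R7, R0 → R7=(-6)-7=-13
SUB R4, 1 → R4=2-1=1
CMP R4, 0  (cmp 1,0)
JNZ body: taken
SUB R7, R0 → R7=(-13)-7=-20
SUB R4, 1 → R4=1-1=0
CMP R4, 0  (cmp 0,0)
JNZ body: not taken
ADD R0, 18 → R0=7+18=25
halt.

-20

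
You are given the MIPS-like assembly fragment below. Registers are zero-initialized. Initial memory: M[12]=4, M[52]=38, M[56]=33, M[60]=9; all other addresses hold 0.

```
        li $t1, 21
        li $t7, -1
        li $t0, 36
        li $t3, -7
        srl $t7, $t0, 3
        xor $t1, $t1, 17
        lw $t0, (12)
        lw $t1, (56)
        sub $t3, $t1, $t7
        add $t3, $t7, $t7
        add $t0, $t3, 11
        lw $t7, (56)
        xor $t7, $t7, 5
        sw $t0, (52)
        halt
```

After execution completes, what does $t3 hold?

8

after li $t1, 21: $t1=21
after li $t7, -1: $t7=-1
after li $t0, 36: $t0=36
after li $t3, -7: $t3=-7
after srl $t7, $t0, 3: $t7=36>>3=4
after xor $t1, $t1, 17: $t1=21^17=4
after lw $t0, (12): $t0=M[12]=4
after lw $t1, (56): $t1=M[56]=33
after sub $t3, $t1, $t7: $t3=33-4=29
after add $t3, $t7, $t7: $t3=4+4=8
after add $t0, $t3, 11: $t0=8+11=19
after lw $t7, (56): $t7=M[56]=33
after xor $t7, $t7, 5: $t7=33^5=36
sw $t0, (52) → M[52]=19
halt.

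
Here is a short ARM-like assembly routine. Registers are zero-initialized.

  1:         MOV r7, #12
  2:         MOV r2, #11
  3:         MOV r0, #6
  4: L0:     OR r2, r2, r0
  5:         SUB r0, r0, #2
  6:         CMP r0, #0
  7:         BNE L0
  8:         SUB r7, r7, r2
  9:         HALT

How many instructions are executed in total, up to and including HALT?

17

MOV r7, #12 → r7=12
MOV r2, #11 → r2=11
MOV r0, #6 → r0=6
OR r2, r2, r0 → r2=11|6=15
SUB r0, r0, #2 → r0=6-2=4
CMP r0, #0  (cmp 4,0)
BNE L0: taken
OR r2, r2, r0 → r2=15|4=15
SUB r0, r0, #2 → r0=4-2=2
CMP r0, #0  (cmp 2,0)
BNE L0: taken
OR r2, r2, r0 → r2=15|2=15
SUB r0, r0, #2 → r0=2-2=0
CMP r0, #0  (cmp 0,0)
BNE L0: not taken
SUB r7, r7, r2 → r7=12-15=-3
halt.
Total executed instructions: 17.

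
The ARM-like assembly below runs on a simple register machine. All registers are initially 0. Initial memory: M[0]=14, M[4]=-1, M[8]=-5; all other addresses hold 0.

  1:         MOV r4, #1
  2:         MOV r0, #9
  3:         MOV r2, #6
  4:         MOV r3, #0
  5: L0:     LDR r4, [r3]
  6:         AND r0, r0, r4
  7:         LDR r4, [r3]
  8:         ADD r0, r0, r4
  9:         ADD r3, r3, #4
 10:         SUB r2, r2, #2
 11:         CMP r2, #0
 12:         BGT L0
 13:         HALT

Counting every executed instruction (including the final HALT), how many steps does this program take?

r4=1
r0=9
r2=6
r3=0
r4=M[0]=14
r0=9&14=8
r4=M[0]=14
r0=8+14=22
r3=0+4=4
r2=6-2=4
CMP r2, #0  (cmp 4,0)
BGT L0: taken
r4=M[4]=-1
r0=22&(-1)=22
r4=M[4]=-1
r0=22+(-1)=21
r3=4+4=8
r2=4-2=2
CMP r2, #0  (cmp 2,0)
BGT L0: taken
r4=M[8]=-5
r0=21&(-5)=17
r4=M[8]=-5
r0=17+(-5)=12
r3=8+4=12
r2=2-2=0
CMP r2, #0  (cmp 0,0)
BGT L0: not taken
halt.
Total executed instructions: 29.

29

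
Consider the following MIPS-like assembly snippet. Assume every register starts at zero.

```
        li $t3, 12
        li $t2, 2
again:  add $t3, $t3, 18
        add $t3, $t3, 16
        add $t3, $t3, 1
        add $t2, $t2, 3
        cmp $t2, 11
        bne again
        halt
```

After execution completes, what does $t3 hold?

117

li $t3, 12 → $t3=12
li $t2, 2 → $t2=2
add $t3, $t3, 18 → $t3=12+18=30
add $t3, $t3, 16 → $t3=30+16=46
add $t3, $t3, 1 → $t3=46+1=47
add $t2, $t2, 3 → $t2=2+3=5
cmp $t2, 11  (cmp 5,11)
bne again: taken
add $t3, $t3, 18 → $t3=47+18=65
add $t3, $t3, 16 → $t3=65+16=81
add $t3, $t3, 1 → $t3=81+1=82
add $t2, $t2, 3 → $t2=5+3=8
cmp $t2, 11  (cmp 8,11)
bne again: taken
add $t3, $t3, 18 → $t3=82+18=100
add $t3, $t3, 16 → $t3=100+16=116
add $t3, $t3, 1 → $t3=116+1=117
add $t2, $t2, 3 → $t2=8+3=11
cmp $t2, 11  (cmp 11,11)
bne again: not taken
halt.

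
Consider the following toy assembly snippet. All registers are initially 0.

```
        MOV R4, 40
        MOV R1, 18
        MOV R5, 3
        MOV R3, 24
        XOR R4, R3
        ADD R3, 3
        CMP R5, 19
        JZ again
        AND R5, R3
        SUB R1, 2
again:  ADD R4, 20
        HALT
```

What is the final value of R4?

68

MOV R4, 40 → R4=40
MOV R1, 18 → R1=18
MOV R5, 3 → R5=3
MOV R3, 24 → R3=24
XOR R4, R3 → R4=40^24=48
ADD R3, 3 → R3=24+3=27
CMP R5, 19  (cmp 3,19)
JZ again: not taken
AND R5, R3 → R5=3&27=3
SUB R1, 2 → R1=18-2=16
ADD R4, 20 → R4=48+20=68
halt.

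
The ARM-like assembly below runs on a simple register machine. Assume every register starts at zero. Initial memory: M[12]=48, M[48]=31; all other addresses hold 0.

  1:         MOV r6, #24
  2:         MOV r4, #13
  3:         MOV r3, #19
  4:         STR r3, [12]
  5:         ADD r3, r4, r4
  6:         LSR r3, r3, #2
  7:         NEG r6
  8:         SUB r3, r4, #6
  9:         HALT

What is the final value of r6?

after MOV r6, #24: r6=24
after MOV r4, #13: r4=13
after MOV r3, #19: r3=19
STR r3, [12] → M[12]=19
after ADD r3, r4, r4: r3=13+13=26
after LSR r3, r3, #2: r3=26>>2=6
after NEG r6: r6=-(24)=-24
after SUB r3, r4, #6: r3=13-6=7
halt.

-24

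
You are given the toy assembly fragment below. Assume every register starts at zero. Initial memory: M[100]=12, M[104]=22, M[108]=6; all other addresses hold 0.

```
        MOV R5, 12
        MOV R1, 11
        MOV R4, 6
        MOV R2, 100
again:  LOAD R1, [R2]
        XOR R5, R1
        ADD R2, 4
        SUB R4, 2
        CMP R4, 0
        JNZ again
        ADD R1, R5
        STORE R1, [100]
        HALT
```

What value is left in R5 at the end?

MOV R5, 12 → R5=12
MOV R1, 11 → R1=11
MOV R4, 6 → R4=6
MOV R2, 100 → R2=100
LOAD R1, [R2] → R1=M[100]=12
XOR R5, R1 → R5=12^12=0
ADD R2, 4 → R2=100+4=104
SUB R4, 2 → R4=6-2=4
CMP R4, 0  (cmp 4,0)
JNZ again: taken
LOAD R1, [R2] → R1=M[104]=22
XOR R5, R1 → R5=0^22=22
ADD R2, 4 → R2=104+4=108
SUB R4, 2 → R4=4-2=2
CMP R4, 0  (cmp 2,0)
JNZ again: taken
LOAD R1, [R2] → R1=M[108]=6
XOR R5, R1 → R5=22^6=16
ADD R2, 4 → R2=108+4=112
SUB R4, 2 → R4=2-2=0
CMP R4, 0  (cmp 0,0)
JNZ again: not taken
ADD R1, R5 → R1=6+16=22
STORE R1, [100] → M[100]=22
halt.

16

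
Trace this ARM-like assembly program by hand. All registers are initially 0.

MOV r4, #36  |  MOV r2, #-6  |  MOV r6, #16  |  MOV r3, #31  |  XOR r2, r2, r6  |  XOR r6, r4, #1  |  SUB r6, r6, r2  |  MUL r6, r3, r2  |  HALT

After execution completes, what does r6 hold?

after MOV r4, #36: r4=36
after MOV r2, #-6: r2=-6
after MOV r6, #16: r6=16
after MOV r3, #31: r3=31
after XOR r2, r2, r6: r2=(-6)^16=-22
after XOR r6, r4, #1: r6=36^1=37
after SUB r6, r6, r2: r6=37-(-22)=59
after MUL r6, r3, r2: r6=31*(-22)=-682
halt.

-682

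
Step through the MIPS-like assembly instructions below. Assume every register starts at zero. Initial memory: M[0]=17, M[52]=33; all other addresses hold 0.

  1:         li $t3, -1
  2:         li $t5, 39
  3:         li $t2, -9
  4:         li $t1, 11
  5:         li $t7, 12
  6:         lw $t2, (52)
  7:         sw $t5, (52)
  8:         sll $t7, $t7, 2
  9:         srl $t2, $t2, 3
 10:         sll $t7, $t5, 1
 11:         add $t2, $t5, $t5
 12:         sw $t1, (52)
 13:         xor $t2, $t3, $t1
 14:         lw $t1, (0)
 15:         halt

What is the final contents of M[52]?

11

$t3=-1
$t5=39
$t2=-9
$t1=11
$t7=12
$t2=M[52]=33
sw $t5, (52) → M[52]=39
$t7=12<<2=48
$t2=33>>3=4
$t7=39<<1=78
$t2=39+39=78
sw $t1, (52) → M[52]=11
$t2=(-1)^11=-12
$t1=M[0]=17
halt.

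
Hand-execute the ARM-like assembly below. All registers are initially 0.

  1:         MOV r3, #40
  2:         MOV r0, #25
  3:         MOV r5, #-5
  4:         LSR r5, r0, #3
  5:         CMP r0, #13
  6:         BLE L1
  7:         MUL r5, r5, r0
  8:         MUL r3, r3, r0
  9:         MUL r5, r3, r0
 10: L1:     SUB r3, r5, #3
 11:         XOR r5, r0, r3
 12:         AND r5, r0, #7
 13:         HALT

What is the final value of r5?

MOV r3, #40 → r3=40
MOV r0, #25 → r0=25
MOV r5, #-5 → r5=-5
LSR r5, r0, #3 → r5=25>>3=3
CMP r0, #13  (cmp 25,13)
BLE L1: not taken
MUL r5, r5, r0 → r5=3*25=75
MUL r3, r3, r0 → r3=40*25=1000
MUL r5, r3, r0 → r5=1000*25=25000
SUB r3, r5, #3 → r3=25000-3=24997
XOR r5, r0, r3 → r5=25^24997=25020
AND r5, r0, #7 → r5=25&7=1
halt.

1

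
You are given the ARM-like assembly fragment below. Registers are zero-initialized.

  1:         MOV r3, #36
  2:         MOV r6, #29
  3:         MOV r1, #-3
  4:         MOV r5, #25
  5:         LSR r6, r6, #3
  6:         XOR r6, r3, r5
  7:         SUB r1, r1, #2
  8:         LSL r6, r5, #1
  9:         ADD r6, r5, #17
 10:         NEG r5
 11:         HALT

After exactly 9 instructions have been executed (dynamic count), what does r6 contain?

after MOV r3, #36: r3=36
after MOV r6, #29: r6=29
after MOV r1, #-3: r1=-3
after MOV r5, #25: r5=25
after LSR r6, r6, #3: r6=29>>3=3
after XOR r6, r3, r5: r6=36^25=61
after SUB r1, r1, #2: r1=(-3)-2=-5
after LSL r6, r5, #1: r6=25<<1=50
after ADD r6, r5, #17: r6=25+17=42
After step 9: r6 = 42.

42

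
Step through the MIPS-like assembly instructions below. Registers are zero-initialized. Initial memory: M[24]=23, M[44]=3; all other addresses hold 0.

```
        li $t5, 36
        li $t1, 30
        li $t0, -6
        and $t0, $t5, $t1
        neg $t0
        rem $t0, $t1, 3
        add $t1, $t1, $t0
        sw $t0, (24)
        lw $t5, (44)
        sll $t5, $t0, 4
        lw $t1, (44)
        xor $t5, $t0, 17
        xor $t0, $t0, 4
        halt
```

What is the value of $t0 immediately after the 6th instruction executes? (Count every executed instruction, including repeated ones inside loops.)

li $t5, 36 → $t5=36
li $t1, 30 → $t1=30
li $t0, -6 → $t0=-6
and $t0, $t5, $t1 → $t0=36&30=4
neg $t0 → $t0=-(4)=-4
rem $t0, $t1, 3 → $t0=30%3=0
After step 6: $t0 = 0.

0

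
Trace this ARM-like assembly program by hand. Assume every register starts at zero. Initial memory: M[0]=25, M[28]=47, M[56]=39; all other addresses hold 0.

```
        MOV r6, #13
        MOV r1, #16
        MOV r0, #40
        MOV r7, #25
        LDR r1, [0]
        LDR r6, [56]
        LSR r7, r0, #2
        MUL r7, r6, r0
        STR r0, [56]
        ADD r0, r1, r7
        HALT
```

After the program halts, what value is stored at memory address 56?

40

r6=13
r1=16
r0=40
r7=25
r1=M[0]=25
r6=M[56]=39
r7=40>>2=10
r7=39*40=1560
STR r0, [56] → M[56]=40
r0=25+1560=1585
halt.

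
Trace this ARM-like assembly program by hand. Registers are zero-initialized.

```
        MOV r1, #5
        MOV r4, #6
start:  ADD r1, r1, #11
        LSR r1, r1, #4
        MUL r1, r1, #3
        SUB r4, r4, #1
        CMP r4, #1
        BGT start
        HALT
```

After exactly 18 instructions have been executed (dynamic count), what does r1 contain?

0

r1=5
r4=6
r1=5+11=16
r1=16>>4=1
r1=1*3=3
r4=6-1=5
CMP r4, #1  (cmp 5,1)
BGT start: taken
r1=3+11=14
r1=14>>4=0
r1=0*3=0
r4=5-1=4
CMP r4, #1  (cmp 4,1)
BGT start: taken
r1=0+11=11
r1=11>>4=0
r1=0*3=0
r4=4-1=3
After step 18: r1 = 0.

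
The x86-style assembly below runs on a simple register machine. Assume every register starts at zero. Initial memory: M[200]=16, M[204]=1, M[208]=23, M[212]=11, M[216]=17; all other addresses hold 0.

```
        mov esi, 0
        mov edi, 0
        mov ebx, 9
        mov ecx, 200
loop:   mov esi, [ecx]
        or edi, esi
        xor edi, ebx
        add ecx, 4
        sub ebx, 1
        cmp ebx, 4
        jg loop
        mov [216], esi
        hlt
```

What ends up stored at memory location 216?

after mov esi, 0: esi=0
after mov edi, 0: edi=0
after mov ebx, 9: ebx=9
after mov ecx, 200: ecx=200
after mov esi, [ecx]: esi=M[200]=16
after or edi, esi: edi=0|16=16
after xor edi, ebx: edi=16^9=25
after add ecx, 4: ecx=200+4=204
after sub ebx, 1: ebx=9-1=8
cmp ebx, 4  (cmp 8,4)
jg loop: taken
after mov esi, [ecx]: esi=M[204]=1
after or edi, esi: edi=25|1=25
after xor edi, ebx: edi=25^8=17
after add ecx, 4: ecx=204+4=208
after sub ebx, 1: ebx=8-1=7
cmp ebx, 4  (cmp 7,4)
jg loop: taken
after mov esi, [ecx]: esi=M[208]=23
after or edi, esi: edi=17|23=23
after xor edi, ebx: edi=23^7=16
after add ecx, 4: ecx=208+4=212
after sub ebx, 1: ebx=7-1=6
cmp ebx, 4  (cmp 6,4)
jg loop: taken
after mov esi, [ecx]: esi=M[212]=11
after or edi, esi: edi=16|11=27
after xor edi, ebx: edi=27^6=29
after add ecx, 4: ecx=212+4=216
after sub ebx, 1: ebx=6-1=5
cmp ebx, 4  (cmp 5,4)
jg loop: taken
after mov esi, [ecx]: esi=M[216]=17
after or edi, esi: edi=29|17=29
after xor edi, ebx: edi=29^5=24
after add ecx, 4: ecx=216+4=220
after sub ebx, 1: ebx=5-1=4
cmp ebx, 4  (cmp 4,4)
jg loop: not taken
mov [216], esi → M[216]=17
halt.

17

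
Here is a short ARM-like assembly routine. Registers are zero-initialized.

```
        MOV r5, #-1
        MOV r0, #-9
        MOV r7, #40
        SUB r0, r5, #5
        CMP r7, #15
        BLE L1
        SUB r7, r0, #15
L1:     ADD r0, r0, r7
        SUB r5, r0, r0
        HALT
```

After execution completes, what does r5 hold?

after MOV r5, #-1: r5=-1
after MOV r0, #-9: r0=-9
after MOV r7, #40: r7=40
after SUB r0, r5, #5: r0=(-1)-5=-6
CMP r7, #15  (cmp 40,15)
BLE L1: not taken
after SUB r7, r0, #15: r7=(-6)-15=-21
after ADD r0, r0, r7: r0=(-6)+(-21)=-27
after SUB r5, r0, r0: r5=(-27)-(-27)=0
halt.

0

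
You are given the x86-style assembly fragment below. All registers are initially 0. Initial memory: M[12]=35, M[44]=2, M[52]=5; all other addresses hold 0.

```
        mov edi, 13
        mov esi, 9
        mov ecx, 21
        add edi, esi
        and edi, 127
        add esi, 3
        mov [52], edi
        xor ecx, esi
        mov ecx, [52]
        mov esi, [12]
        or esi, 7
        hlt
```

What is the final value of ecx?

22

after mov edi, 13: edi=13
after mov esi, 9: esi=9
after mov ecx, 21: ecx=21
after add edi, esi: edi=13+9=22
after and edi, 127: edi=22&127=22
after add esi, 3: esi=9+3=12
mov [52], edi → M[52]=22
after xor ecx, esi: ecx=21^12=25
after mov ecx, [52]: ecx=M[52]=22
after mov esi, [12]: esi=M[12]=35
after or esi, 7: esi=35|7=39
halt.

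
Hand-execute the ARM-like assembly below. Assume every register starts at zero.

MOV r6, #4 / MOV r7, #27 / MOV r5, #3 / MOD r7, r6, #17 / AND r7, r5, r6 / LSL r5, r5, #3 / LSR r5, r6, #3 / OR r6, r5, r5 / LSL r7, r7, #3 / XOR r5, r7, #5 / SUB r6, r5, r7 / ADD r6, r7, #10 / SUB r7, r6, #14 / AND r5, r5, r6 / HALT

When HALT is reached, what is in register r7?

MOV r6, #4 → r6=4
MOV r7, #27 → r7=27
MOV r5, #3 → r5=3
MOD r7, r6, #17 → r7=4%17=4
AND r7, r5, r6 → r7=3&4=0
LSL r5, r5, #3 → r5=3<<3=24
LSR r5, r6, #3 → r5=4>>3=0
OR r6, r5, r5 → r6=0|0=0
LSL r7, r7, #3 → r7=0<<3=0
XOR r5, r7, #5 → r5=0^5=5
SUB r6, r5, r7 → r6=5-0=5
ADD r6, r7, #10 → r6=0+10=10
SUB r7, r6, #14 → r7=10-14=-4
AND r5, r5, r6 → r5=5&10=0
halt.

-4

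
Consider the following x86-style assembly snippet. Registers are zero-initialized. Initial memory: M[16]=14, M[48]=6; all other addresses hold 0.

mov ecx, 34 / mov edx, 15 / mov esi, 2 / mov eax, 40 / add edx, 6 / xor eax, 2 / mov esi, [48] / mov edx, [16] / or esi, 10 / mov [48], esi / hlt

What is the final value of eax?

mov ecx, 34 → ecx=34
mov edx, 15 → edx=15
mov esi, 2 → esi=2
mov eax, 40 → eax=40
add edx, 6 → edx=15+6=21
xor eax, 2 → eax=40^2=42
mov esi, [48] → esi=M[48]=6
mov edx, [16] → edx=M[16]=14
or esi, 10 → esi=6|10=14
mov [48], esi → M[48]=14
halt.

42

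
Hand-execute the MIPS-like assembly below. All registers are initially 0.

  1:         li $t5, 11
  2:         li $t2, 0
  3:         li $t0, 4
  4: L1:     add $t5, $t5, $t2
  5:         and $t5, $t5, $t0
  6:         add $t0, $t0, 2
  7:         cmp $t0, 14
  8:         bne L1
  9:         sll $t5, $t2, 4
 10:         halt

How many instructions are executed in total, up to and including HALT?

after li $t5, 11: $t5=11
after li $t2, 0: $t2=0
after li $t0, 4: $t0=4
after add $t5, $t5, $t2: $t5=11+0=11
after and $t5, $t5, $t0: $t5=11&4=0
after add $t0, $t0, 2: $t0=4+2=6
cmp $t0, 14  (cmp 6,14)
bne L1: taken
after add $t5, $t5, $t2: $t5=0+0=0
after and $t5, $t5, $t0: $t5=0&6=0
after add $t0, $t0, 2: $t0=6+2=8
cmp $t0, 14  (cmp 8,14)
bne L1: taken
after add $t5, $t5, $t2: $t5=0+0=0
after and $t5, $t5, $t0: $t5=0&8=0
after add $t0, $t0, 2: $t0=8+2=10
cmp $t0, 14  (cmp 10,14)
bne L1: taken
after add $t5, $t5, $t2: $t5=0+0=0
after and $t5, $t5, $t0: $t5=0&10=0
after add $t0, $t0, 2: $t0=10+2=12
cmp $t0, 14  (cmp 12,14)
bne L1: taken
after add $t5, $t5, $t2: $t5=0+0=0
after and $t5, $t5, $t0: $t5=0&12=0
after add $t0, $t0, 2: $t0=12+2=14
cmp $t0, 14  (cmp 14,14)
bne L1: not taken
after sll $t5, $t2, 4: $t5=0<<4=0
halt.
Total executed instructions: 30.

30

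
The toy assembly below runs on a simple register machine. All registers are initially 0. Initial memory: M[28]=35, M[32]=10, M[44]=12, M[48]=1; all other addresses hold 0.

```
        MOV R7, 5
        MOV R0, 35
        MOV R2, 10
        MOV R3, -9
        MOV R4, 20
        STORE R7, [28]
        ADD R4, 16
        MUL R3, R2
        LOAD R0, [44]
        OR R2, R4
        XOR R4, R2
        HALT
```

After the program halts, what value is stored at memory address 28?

after MOV R7, 5: R7=5
after MOV R0, 35: R0=35
after MOV R2, 10: R2=10
after MOV R3, -9: R3=-9
after MOV R4, 20: R4=20
STORE R7, [28] → M[28]=5
after ADD R4, 16: R4=20+16=36
after MUL R3, R2: R3=(-9)*10=-90
after LOAD R0, [44]: R0=M[44]=12
after OR R2, R4: R2=10|36=46
after XOR R4, R2: R4=36^46=10
halt.

5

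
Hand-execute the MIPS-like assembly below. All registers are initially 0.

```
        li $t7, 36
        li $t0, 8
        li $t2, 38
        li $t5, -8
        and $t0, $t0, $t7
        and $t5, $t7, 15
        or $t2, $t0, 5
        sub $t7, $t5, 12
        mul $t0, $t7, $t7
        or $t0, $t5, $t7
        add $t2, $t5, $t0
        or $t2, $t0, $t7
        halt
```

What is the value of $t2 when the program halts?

-4

$t7=36
$t0=8
$t2=38
$t5=-8
$t0=8&36=0
$t5=36&15=4
$t2=0|5=5
$t7=4-12=-8
$t0=(-8)*(-8)=64
$t0=4|(-8)=-4
$t2=4+(-4)=0
$t2=(-4)|(-8)=-4
halt.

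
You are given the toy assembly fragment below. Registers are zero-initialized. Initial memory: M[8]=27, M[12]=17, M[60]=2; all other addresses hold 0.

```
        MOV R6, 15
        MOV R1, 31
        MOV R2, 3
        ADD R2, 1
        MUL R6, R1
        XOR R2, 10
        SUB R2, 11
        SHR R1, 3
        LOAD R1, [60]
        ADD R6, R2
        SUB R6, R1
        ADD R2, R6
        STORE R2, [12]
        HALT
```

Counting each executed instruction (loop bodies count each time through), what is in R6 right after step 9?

after MOV R6, 15: R6=15
after MOV R1, 31: R1=31
after MOV R2, 3: R2=3
after ADD R2, 1: R2=3+1=4
after MUL R6, R1: R6=15*31=465
after XOR R2, 10: R2=4^10=14
after SUB R2, 11: R2=14-11=3
after SHR R1, 3: R1=31>>3=3
after LOAD R1, [60]: R1=M[60]=2
After step 9: R6 = 465.

465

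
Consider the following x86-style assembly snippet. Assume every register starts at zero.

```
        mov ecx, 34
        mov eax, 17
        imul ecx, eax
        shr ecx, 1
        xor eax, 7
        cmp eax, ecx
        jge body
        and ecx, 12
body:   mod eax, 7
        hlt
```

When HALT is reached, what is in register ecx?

0

after mov ecx, 34: ecx=34
after mov eax, 17: eax=17
after imul ecx, eax: ecx=34*17=578
after shr ecx, 1: ecx=578>>1=289
after xor eax, 7: eax=17^7=22
cmp eax, ecx  (cmp 22,289)
jge body: not taken
after and ecx, 12: ecx=289&12=0
after mod eax, 7: eax=22%7=1
halt.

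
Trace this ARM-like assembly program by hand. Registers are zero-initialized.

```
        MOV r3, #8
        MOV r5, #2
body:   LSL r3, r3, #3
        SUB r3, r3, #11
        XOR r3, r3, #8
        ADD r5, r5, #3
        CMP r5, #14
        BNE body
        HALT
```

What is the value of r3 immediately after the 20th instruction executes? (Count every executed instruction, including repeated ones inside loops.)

r3=8
r5=2
r3=8<<3=64
r3=64-11=53
r3=53^8=61
r5=2+3=5
CMP r5, #14  (cmp 5,14)
BNE body: taken
r3=61<<3=488
r3=488-11=477
r3=477^8=469
r5=5+3=8
CMP r5, #14  (cmp 8,14)
BNE body: taken
r3=469<<3=3752
r3=3752-11=3741
r3=3741^8=3733
r5=8+3=11
CMP r5, #14  (cmp 11,14)
BNE body: taken
After step 20: r3 = 3733.

3733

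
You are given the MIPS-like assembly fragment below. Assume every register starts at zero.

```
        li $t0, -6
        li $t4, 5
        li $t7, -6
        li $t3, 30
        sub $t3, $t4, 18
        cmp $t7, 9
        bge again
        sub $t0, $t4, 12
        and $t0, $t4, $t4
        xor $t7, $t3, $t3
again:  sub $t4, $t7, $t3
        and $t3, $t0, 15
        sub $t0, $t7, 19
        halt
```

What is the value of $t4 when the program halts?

li $t0, -6 → $t0=-6
li $t4, 5 → $t4=5
li $t7, -6 → $t7=-6
li $t3, 30 → $t3=30
sub $t3, $t4, 18 → $t3=5-18=-13
cmp $t7, 9  (cmp -6,9)
bge again: not taken
sub $t0, $t4, 12 → $t0=5-12=-7
and $t0, $t4, $t4 → $t0=5&5=5
xor $t7, $t3, $t3 → $t7=(-13)^(-13)=0
sub $t4, $t7, $t3 → $t4=0-(-13)=13
and $t3, $t0, 15 → $t3=5&15=5
sub $t0, $t7, 19 → $t0=0-19=-19
halt.

13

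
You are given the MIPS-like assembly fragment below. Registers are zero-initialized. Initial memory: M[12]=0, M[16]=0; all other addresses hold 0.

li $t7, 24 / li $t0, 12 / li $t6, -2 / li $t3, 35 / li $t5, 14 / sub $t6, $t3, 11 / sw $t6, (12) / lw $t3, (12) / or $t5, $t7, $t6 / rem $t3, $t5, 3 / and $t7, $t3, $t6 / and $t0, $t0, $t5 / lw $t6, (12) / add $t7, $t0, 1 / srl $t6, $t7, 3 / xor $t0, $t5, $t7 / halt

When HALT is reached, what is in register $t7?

9

$t7=24
$t0=12
$t6=-2
$t3=35
$t5=14
$t6=35-11=24
sw $t6, (12) → M[12]=24
$t3=M[12]=24
$t5=24|24=24
$t3=24%3=0
$t7=0&24=0
$t0=12&24=8
$t6=M[12]=24
$t7=8+1=9
$t6=9>>3=1
$t0=24^9=17
halt.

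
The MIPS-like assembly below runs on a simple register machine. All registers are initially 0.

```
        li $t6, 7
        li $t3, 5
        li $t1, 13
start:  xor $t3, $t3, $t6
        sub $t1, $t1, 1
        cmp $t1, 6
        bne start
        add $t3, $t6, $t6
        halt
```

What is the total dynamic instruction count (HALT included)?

$t6=7
$t3=5
$t1=13
$t3=5^7=2
$t1=13-1=12
cmp $t1, 6  (cmp 12,6)
bne start: taken
$t3=2^7=5
$t1=12-1=11
cmp $t1, 6  (cmp 11,6)
bne start: taken
$t3=5^7=2
$t1=11-1=10
cmp $t1, 6  (cmp 10,6)
bne start: taken
$t3=2^7=5
$t1=10-1=9
cmp $t1, 6  (cmp 9,6)
bne start: taken
$t3=5^7=2
$t1=9-1=8
cmp $t1, 6  (cmp 8,6)
bne start: taken
$t3=2^7=5
$t1=8-1=7
cmp $t1, 6  (cmp 7,6)
bne start: taken
$t3=5^7=2
$t1=7-1=6
cmp $t1, 6  (cmp 6,6)
bne start: not taken
$t3=7+7=14
halt.
Total executed instructions: 33.

33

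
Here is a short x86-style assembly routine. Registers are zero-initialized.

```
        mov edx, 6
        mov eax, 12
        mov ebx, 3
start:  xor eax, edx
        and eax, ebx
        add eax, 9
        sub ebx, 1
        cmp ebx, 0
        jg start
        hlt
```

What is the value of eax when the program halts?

10

mov edx, 6 → edx=6
mov eax, 12 → eax=12
mov ebx, 3 → ebx=3
xor eax, edx → eax=12^6=10
and eax, ebx → eax=10&3=2
add eax, 9 → eax=2+9=11
sub ebx, 1 → ebx=3-1=2
cmp ebx, 0  (cmp 2,0)
jg start: taken
xor eax, edx → eax=11^6=13
and eax, ebx → eax=13&2=0
add eax, 9 → eax=0+9=9
sub ebx, 1 → ebx=2-1=1
cmp ebx, 0  (cmp 1,0)
jg start: taken
xor eax, edx → eax=9^6=15
and eax, ebx → eax=15&1=1
add eax, 9 → eax=1+9=10
sub ebx, 1 → ebx=1-1=0
cmp ebx, 0  (cmp 0,0)
jg start: not taken
halt.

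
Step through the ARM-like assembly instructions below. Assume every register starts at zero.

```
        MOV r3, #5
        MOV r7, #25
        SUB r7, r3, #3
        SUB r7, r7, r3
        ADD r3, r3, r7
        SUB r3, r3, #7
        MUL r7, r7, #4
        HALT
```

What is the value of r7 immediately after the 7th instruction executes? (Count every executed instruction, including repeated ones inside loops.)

-12

r3=5
r7=25
r7=5-3=2
r7=2-5=-3
r3=5+(-3)=2
r3=2-7=-5
r7=(-3)*4=-12
After step 7: r7 = -12.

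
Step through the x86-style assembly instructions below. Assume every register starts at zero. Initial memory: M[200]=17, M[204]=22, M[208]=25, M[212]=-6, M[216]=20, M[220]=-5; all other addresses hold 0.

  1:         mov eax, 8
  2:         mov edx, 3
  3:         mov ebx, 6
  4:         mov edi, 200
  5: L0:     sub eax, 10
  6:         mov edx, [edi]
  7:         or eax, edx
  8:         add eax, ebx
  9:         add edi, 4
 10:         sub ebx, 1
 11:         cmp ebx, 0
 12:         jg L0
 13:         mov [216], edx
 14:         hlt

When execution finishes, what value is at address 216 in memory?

-5

eax=8
edx=3
ebx=6
edi=200
eax=8-10=-2
edx=M[200]=17
eax=(-2)|17=-1
eax=(-1)+6=5
edi=200+4=204
ebx=6-1=5
cmp ebx, 0  (cmp 5,0)
jg L0: taken
eax=5-10=-5
edx=M[204]=22
eax=(-5)|22=-1
eax=(-1)+5=4
edi=204+4=208
ebx=5-1=4
cmp ebx, 0  (cmp 4,0)
jg L0: taken
eax=4-10=-6
edx=M[208]=25
eax=(-6)|25=-5
eax=(-5)+4=-1
edi=208+4=212
ebx=4-1=3
cmp ebx, 0  (cmp 3,0)
jg L0: taken
eax=(-1)-10=-11
edx=M[212]=-6
eax=(-11)|(-6)=-1
eax=(-1)+3=2
edi=212+4=216
ebx=3-1=2
cmp ebx, 0  (cmp 2,0)
jg L0: taken
eax=2-10=-8
edx=M[216]=20
eax=(-8)|20=-4
eax=(-4)+2=-2
edi=216+4=220
ebx=2-1=1
cmp ebx, 0  (cmp 1,0)
jg L0: taken
eax=(-2)-10=-12
edx=M[220]=-5
eax=(-12)|(-5)=-1
eax=(-1)+1=0
edi=220+4=224
ebx=1-1=0
cmp ebx, 0  (cmp 0,0)
jg L0: not taken
mov [216], edx → M[216]=-5
halt.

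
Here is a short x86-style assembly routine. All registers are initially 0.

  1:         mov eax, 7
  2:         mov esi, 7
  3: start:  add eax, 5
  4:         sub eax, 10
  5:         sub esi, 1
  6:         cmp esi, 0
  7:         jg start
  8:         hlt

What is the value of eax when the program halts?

eax=7
esi=7
eax=7+5=12
eax=12-10=2
esi=7-1=6
cmp esi, 0  (cmp 6,0)
jg start: taken
eax=2+5=7
eax=7-10=-3
esi=6-1=5
cmp esi, 0  (cmp 5,0)
jg start: taken
eax=(-3)+5=2
eax=2-10=-8
esi=5-1=4
cmp esi, 0  (cmp 4,0)
jg start: taken
eax=(-8)+5=-3
eax=(-3)-10=-13
esi=4-1=3
cmp esi, 0  (cmp 3,0)
jg start: taken
eax=(-13)+5=-8
eax=(-8)-10=-18
esi=3-1=2
cmp esi, 0  (cmp 2,0)
jg start: taken
eax=(-18)+5=-13
eax=(-13)-10=-23
esi=2-1=1
cmp esi, 0  (cmp 1,0)
jg start: taken
eax=(-23)+5=-18
eax=(-18)-10=-28
esi=1-1=0
cmp esi, 0  (cmp 0,0)
jg start: not taken
halt.

-28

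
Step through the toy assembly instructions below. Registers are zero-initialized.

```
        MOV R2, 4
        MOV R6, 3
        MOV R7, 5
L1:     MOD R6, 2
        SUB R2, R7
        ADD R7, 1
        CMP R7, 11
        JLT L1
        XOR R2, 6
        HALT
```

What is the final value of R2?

after MOV R2, 4: R2=4
after MOV R6, 3: R6=3
after MOV R7, 5: R7=5
after MOD R6, 2: R6=3%2=1
after SUB R2, R7: R2=4-5=-1
after ADD R7, 1: R7=5+1=6
CMP R7, 11  (cmp 6,11)
JLT L1: taken
after MOD R6, 2: R6=1%2=1
after SUB R2, R7: R2=(-1)-6=-7
after ADD R7, 1: R7=6+1=7
CMP R7, 11  (cmp 7,11)
JLT L1: taken
after MOD R6, 2: R6=1%2=1
after SUB R2, R7: R2=(-7)-7=-14
after ADD R7, 1: R7=7+1=8
CMP R7, 11  (cmp 8,11)
JLT L1: taken
after MOD R6, 2: R6=1%2=1
after SUB R2, R7: R2=(-14)-8=-22
after ADD R7, 1: R7=8+1=9
CMP R7, 11  (cmp 9,11)
JLT L1: taken
after MOD R6, 2: R6=1%2=1
after SUB R2, R7: R2=(-22)-9=-31
after ADD R7, 1: R7=9+1=10
CMP R7, 11  (cmp 10,11)
JLT L1: taken
after MOD R6, 2: R6=1%2=1
after SUB R2, R7: R2=(-31)-10=-41
after ADD R7, 1: R7=10+1=11
CMP R7, 11  (cmp 11,11)
JLT L1: not taken
after XOR R2, 6: R2=(-41)^6=-47
halt.

-47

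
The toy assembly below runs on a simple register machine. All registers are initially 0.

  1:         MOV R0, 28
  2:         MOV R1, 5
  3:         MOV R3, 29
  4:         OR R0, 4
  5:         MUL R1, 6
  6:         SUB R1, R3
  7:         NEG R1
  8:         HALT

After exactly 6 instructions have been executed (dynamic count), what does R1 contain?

after MOV R0, 28: R0=28
after MOV R1, 5: R1=5
after MOV R3, 29: R3=29
after OR R0, 4: R0=28|4=28
after MUL R1, 6: R1=5*6=30
after SUB R1, R3: R1=30-29=1
After step 6: R1 = 1.

1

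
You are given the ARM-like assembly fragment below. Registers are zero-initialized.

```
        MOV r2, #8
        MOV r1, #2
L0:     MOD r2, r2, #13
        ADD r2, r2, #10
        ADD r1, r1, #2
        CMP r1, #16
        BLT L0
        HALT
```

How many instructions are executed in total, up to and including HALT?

38

MOV r2, #8 → r2=8
MOV r1, #2 → r1=2
MOD r2, r2, #13 → r2=8%13=8
ADD r2, r2, #10 → r2=8+10=18
ADD r1, r1, #2 → r1=2+2=4
CMP r1, #16  (cmp 4,16)
BLT L0: taken
MOD r2, r2, #13 → r2=18%13=5
ADD r2, r2, #10 → r2=5+10=15
ADD r1, r1, #2 → r1=4+2=6
CMP r1, #16  (cmp 6,16)
BLT L0: taken
MOD r2, r2, #13 → r2=15%13=2
ADD r2, r2, #10 → r2=2+10=12
ADD r1, r1, #2 → r1=6+2=8
CMP r1, #16  (cmp 8,16)
BLT L0: taken
MOD r2, r2, #13 → r2=12%13=12
ADD r2, r2, #10 → r2=12+10=22
ADD r1, r1, #2 → r1=8+2=10
CMP r1, #16  (cmp 10,16)
BLT L0: taken
MOD r2, r2, #13 → r2=22%13=9
ADD r2, r2, #10 → r2=9+10=19
ADD r1, r1, #2 → r1=10+2=12
CMP r1, #16  (cmp 12,16)
BLT L0: taken
MOD r2, r2, #13 → r2=19%13=6
ADD r2, r2, #10 → r2=6+10=16
ADD r1, r1, #2 → r1=12+2=14
CMP r1, #16  (cmp 14,16)
BLT L0: taken
MOD r2, r2, #13 → r2=16%13=3
ADD r2, r2, #10 → r2=3+10=13
ADD r1, r1, #2 → r1=14+2=16
CMP r1, #16  (cmp 16,16)
BLT L0: not taken
halt.
Total executed instructions: 38.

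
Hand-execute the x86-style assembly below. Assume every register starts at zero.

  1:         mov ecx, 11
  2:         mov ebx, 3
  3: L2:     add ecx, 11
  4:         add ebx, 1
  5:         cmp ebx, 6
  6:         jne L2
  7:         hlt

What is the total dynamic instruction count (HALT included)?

ecx=11
ebx=3
ecx=11+11=22
ebx=3+1=4
cmp ebx, 6  (cmp 4,6)
jne L2: taken
ecx=22+11=33
ebx=4+1=5
cmp ebx, 6  (cmp 5,6)
jne L2: taken
ecx=33+11=44
ebx=5+1=6
cmp ebx, 6  (cmp 6,6)
jne L2: not taken
halt.
Total executed instructions: 15.

15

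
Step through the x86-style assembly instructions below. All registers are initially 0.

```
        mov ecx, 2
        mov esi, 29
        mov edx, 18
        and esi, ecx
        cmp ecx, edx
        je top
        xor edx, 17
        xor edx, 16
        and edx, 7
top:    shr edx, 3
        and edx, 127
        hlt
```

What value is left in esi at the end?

after mov ecx, 2: ecx=2
after mov esi, 29: esi=29
after mov edx, 18: edx=18
after and esi, ecx: esi=29&2=0
cmp ecx, edx  (cmp 2,18)
je top: not taken
after xor edx, 17: edx=18^17=3
after xor edx, 16: edx=3^16=19
after and edx, 7: edx=19&7=3
after shr edx, 3: edx=3>>3=0
after and edx, 127: edx=0&127=0
halt.

0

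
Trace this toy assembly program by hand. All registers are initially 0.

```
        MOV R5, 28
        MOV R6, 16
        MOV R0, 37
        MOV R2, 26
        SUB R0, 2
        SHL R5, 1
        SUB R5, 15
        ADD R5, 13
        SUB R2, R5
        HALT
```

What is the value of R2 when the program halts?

-28

R5=28
R6=16
R0=37
R2=26
R0=37-2=35
R5=28<<1=56
R5=56-15=41
R5=41+13=54
R2=26-54=-28
halt.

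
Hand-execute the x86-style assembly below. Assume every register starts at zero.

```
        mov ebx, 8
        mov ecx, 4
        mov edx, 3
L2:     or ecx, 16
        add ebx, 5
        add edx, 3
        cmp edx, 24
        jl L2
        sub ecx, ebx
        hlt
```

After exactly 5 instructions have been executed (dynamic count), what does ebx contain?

after mov ebx, 8: ebx=8
after mov ecx, 4: ecx=4
after mov edx, 3: edx=3
after or ecx, 16: ecx=4|16=20
after add ebx, 5: ebx=8+5=13
After step 5: ebx = 13.

13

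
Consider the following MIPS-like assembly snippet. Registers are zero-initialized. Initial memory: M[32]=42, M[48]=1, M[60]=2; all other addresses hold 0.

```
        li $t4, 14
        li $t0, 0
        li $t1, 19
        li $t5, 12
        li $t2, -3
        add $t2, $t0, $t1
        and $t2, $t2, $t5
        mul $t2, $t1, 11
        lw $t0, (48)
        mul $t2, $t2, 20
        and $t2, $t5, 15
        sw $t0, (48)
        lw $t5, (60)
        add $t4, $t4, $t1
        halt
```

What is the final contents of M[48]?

$t4=14
$t0=0
$t1=19
$t5=12
$t2=-3
$t2=0+19=19
$t2=19&12=0
$t2=19*11=209
$t0=M[48]=1
$t2=209*20=4180
$t2=12&15=12
sw $t0, (48) → M[48]=1
$t5=M[60]=2
$t4=14+19=33
halt.

1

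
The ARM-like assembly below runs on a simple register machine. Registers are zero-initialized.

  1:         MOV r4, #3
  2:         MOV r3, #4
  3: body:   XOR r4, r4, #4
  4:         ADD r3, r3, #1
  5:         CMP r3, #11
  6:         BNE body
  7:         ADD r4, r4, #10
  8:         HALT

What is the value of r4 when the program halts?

17

after MOV r4, #3: r4=3
after MOV r3, #4: r3=4
after XOR r4, r4, #4: r4=3^4=7
after ADD r3, r3, #1: r3=4+1=5
CMP r3, #11  (cmp 5,11)
BNE body: taken
after XOR r4, r4, #4: r4=7^4=3
after ADD r3, r3, #1: r3=5+1=6
CMP r3, #11  (cmp 6,11)
BNE body: taken
after XOR r4, r4, #4: r4=3^4=7
after ADD r3, r3, #1: r3=6+1=7
CMP r3, #11  (cmp 7,11)
BNE body: taken
after XOR r4, r4, #4: r4=7^4=3
after ADD r3, r3, #1: r3=7+1=8
CMP r3, #11  (cmp 8,11)
BNE body: taken
after XOR r4, r4, #4: r4=3^4=7
after ADD r3, r3, #1: r3=8+1=9
CMP r3, #11  (cmp 9,11)
BNE body: taken
after XOR r4, r4, #4: r4=7^4=3
after ADD r3, r3, #1: r3=9+1=10
CMP r3, #11  (cmp 10,11)
BNE body: taken
after XOR r4, r4, #4: r4=3^4=7
after ADD r3, r3, #1: r3=10+1=11
CMP r3, #11  (cmp 11,11)
BNE body: not taken
after ADD r4, r4, #10: r4=7+10=17
halt.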